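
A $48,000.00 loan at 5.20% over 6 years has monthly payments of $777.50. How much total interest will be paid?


Total paid over the life of the loan = PMT × n.
Total paid = $777.50 × 72 = $55,980.00
Total interest = total paid − principal = $55,980.00 − $48,000.00 = $7,980.00

Total interest = (PMT × n) - PV = $7,980.00


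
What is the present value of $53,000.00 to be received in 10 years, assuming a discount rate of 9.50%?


Present value formula: PV = FV / (1 + r)^t
PV = $53,000.00 / (1 + 0.095)^10
PV = $53,000.00 / 2.478228
PV = $21,386.25

PV = FV / (1 + r)^t = $21,386.25


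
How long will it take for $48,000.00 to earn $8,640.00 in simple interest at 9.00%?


Rearrange the simple interest formula for t:
I = P × r × t  ⇒  t = I / (P × r)
t = $8,640.00 / ($48,000.00 × 0.09)
t = 2

t = I/(P×r) = 2 years


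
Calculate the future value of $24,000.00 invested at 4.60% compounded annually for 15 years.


Compound interest formula: A = P(1 + r/n)^(nt)
A = $24,000.00 × (1 + 0.046/1)^(1 × 15)
Growth factor: (1 + 0.046/1)^15 = 1.9632485
A = $24,000.00 × 1.9632485
A = $47,117.96

A = P(1 + r/n)^(nt) = $47,117.96


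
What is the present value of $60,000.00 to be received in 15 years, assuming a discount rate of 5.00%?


Present value formula: PV = FV / (1 + r)^t
PV = $60,000.00 / (1 + 0.05)^15
PV = $60,000.00 / 2.078928
PV = $28,861.03

PV = FV / (1 + r)^t = $28,861.03


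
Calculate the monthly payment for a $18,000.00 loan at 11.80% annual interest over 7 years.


Loan payment formula: PMT = PV × r / (1 − (1 + r)^(−n))
Monthly rate r = 0.118/12 ≈ 0.00983333, n = 84 months
Denominator: 1 − (1 + 0.118/12)^(−84) = 0.560433
PMT = $18,000.00 × (0.118/12) / 0.560433
PMT = $315.83 per month

PMT = PV × r / (1-(1+r)^(-n)) = $315.83/month


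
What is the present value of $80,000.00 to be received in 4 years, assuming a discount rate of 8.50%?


Present value formula: PV = FV / (1 + r)^t
PV = $80,000.00 / (1 + 0.085)^4
PV = $80,000.00 / 1.3858587
PV = $57,725.94

PV = FV / (1 + r)^t = $57,725.94


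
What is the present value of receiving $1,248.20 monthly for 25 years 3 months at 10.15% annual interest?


Present value of an ordinary annuity: PV = PMT × (1 − (1 + r)^(−n)) / r
Monthly rate r = 0.1015/12 ≈ 0.00845833, n = 303
PV = $1,248.20 × (1 − (1 + 0.1015/12)^(−303)) / (0.1015/12)
PV = $1,248.20 × 109.014608
PV = $136,072.03

PV = PMT × (1-(1+r)^(-n))/r = $136,072.03


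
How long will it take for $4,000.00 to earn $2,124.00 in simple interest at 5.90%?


Rearrange the simple interest formula for t:
I = P × r × t  ⇒  t = I / (P × r)
t = $2,124.00 / ($4,000.00 × 0.059)
t = 9

t = I/(P×r) = 9 years


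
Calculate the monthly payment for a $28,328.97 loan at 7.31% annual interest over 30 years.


Loan payment formula: PMT = PV × r / (1 − (1 + r)^(−n))
Monthly rate r = 0.0731/12 ≈ 0.00609167, n = 360 months
Denominator: 1 − (1 + 0.0731/12)^(−360) = 0.887674
PMT = $28,328.97 × (0.0731/12) / 0.887674
PMT = $194.41 per month

PMT = PV × r / (1-(1+r)^(-n)) = $194.41/month


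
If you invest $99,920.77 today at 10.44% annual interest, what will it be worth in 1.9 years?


Future value formula: FV = PV × (1 + r)^t
FV = $99,920.77 × (1 + 0.1044)^1.9
FV = $99,920.77 × 1.2076474
FV = $120,669.06

FV = PV × (1 + r)^t = $120,669.06


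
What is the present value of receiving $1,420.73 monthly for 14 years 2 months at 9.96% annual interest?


Present value of an ordinary annuity: PV = PMT × (1 − (1 + r)^(−n)) / r
Monthly rate r = 0.0996/12 = 0.0083, n = 170
PV = $1,420.73 × (1 − (1 + 0.0996/12)^(−170)) / (0.0996/12)
PV = $1,420.73 × 90.924851
PV = $129,179.66

PV = PMT × (1-(1+r)^(-n))/r = $129,179.66


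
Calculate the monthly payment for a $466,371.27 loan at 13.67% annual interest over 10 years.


Loan payment formula: PMT = PV × r / (1 − (1 + r)^(−n))
Monthly rate r = 0.1367/12 ≈ 0.01139167, n = 120 months
Denominator: 1 − (1 + 0.1367/12)^(−120) = 0.7431524
PMT = $466,371.27 × (0.1367/12) / 0.7431524
PMT = $7,148.93 per month

PMT = PV × r / (1-(1+r)^(-n)) = $7,148.93/month


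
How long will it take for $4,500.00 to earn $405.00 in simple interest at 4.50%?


Rearrange the simple interest formula for t:
I = P × r × t  ⇒  t = I / (P × r)
t = $405.00 / ($4,500.00 × 0.045)
t = 2

t = I/(P×r) = 2 years


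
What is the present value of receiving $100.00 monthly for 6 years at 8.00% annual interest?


Present value of an ordinary annuity: PV = PMT × (1 − (1 + r)^(−n)) / r
Monthly rate r = 0.08/12 ≈ 0.00666667, n = 72
PV = $100.00 × (1 − (1 + 0.08/12)^(−72)) / (0.08/12)
PV = $100.00 × 57.034522
PV = $5,703.45

PV = PMT × (1-(1+r)^(-n))/r = $5,703.45


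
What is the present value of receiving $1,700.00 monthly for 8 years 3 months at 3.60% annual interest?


Present value of an ordinary annuity: PV = PMT × (1 − (1 + r)^(−n)) / r
Monthly rate r = 0.036/12 = 0.003, n = 99
PV = $1,700.00 × (1 − (1 + 0.036/12)^(−99)) / (0.036/12)
PV = $1,700.00 × 85.5418495
PV = $145,421.14

PV = PMT × (1-(1+r)^(-n))/r = $145,421.14


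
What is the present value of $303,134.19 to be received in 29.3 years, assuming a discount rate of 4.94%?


Present value formula: PV = FV / (1 + r)^t
PV = $303,134.19 / (1 + 0.0494)^29.3
PV = $303,134.19 / 4.107457
PV = $73,800.94

PV = FV / (1 + r)^t = $73,800.94


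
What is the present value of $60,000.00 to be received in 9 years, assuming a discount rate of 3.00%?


Present value formula: PV = FV / (1 + r)^t
PV = $60,000.00 / (1 + 0.03)^9
PV = $60,000.00 / 1.3047732
PV = $45,985.00

PV = FV / (1 + r)^t = $45,985.00


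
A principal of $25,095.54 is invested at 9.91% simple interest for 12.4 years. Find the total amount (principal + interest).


Total amount formula: A = P(1 + rt) = P + P·r·t
Interest: I = P × r × t = $25,095.54 × 0.0991 × 12.4 = $30,838.40
A = P + I = $25,095.54 + $30,838.40 = $55,933.94

A = P + I = P(1 + rt) = $55,933.94


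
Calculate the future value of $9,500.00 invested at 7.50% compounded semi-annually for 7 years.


Compound interest formula: A = P(1 + r/n)^(nt)
A = $9,500.00 × (1 + 0.075/2)^(2 × 7)
Growth factor: (1 + 0.075/2)^14 = 1.674301
A = $9,500.00 × 1.674301
A = $15,905.86

A = P(1 + r/n)^(nt) = $15,905.86


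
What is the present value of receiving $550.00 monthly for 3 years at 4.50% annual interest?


Present value of an ordinary annuity: PV = PMT × (1 − (1 + r)^(−n)) / r
Monthly rate r = 0.045/12 = 0.00375, n = 36
PV = $550.00 × (1 − (1 + 0.045/12)^(−36)) / (0.045/12)
PV = $550.00 × 33.616921
PV = $18,489.31

PV = PMT × (1-(1+r)^(-n))/r = $18,489.31


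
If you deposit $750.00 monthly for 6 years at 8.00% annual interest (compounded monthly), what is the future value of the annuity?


Future value of an ordinary annuity: FV = PMT × ((1 + r)^n − 1) / r
Monthly rate r = 0.08/12 ≈ 0.00666667, n = 72
FV = $750.00 × ((1 + 0.08/12)^72 − 1) / (0.08/12)
FV = $750.00 × 92.025325
FV = $69,018.99

FV = PMT × ((1+r)^n - 1)/r = $69,018.99


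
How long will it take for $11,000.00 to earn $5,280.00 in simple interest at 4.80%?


Rearrange the simple interest formula for t:
I = P × r × t  ⇒  t = I / (P × r)
t = $5,280.00 / ($11,000.00 × 0.048)
t = 10

t = I/(P×r) = 10 years


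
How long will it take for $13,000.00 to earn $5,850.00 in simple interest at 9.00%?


Rearrange the simple interest formula for t:
I = P × r × t  ⇒  t = I / (P × r)
t = $5,850.00 / ($13,000.00 × 0.09)
t = 5

t = I/(P×r) = 5 years


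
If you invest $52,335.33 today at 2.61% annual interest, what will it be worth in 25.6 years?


Future value formula: FV = PV × (1 + r)^t
FV = $52,335.33 × (1 + 0.0261)^25.6
FV = $52,335.33 × 1.933998
FV = $101,216.42

FV = PV × (1 + r)^t = $101,216.42


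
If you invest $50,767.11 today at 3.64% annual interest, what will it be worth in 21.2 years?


Future value formula: FV = PV × (1 + r)^t
FV = $50,767.11 × (1 + 0.0364)^21.2
FV = $50,767.11 × 2.133934
FV = $108,333.66

FV = PV × (1 + r)^t = $108,333.66


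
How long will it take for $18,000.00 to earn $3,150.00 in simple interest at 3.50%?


Rearrange the simple interest formula for t:
I = P × r × t  ⇒  t = I / (P × r)
t = $3,150.00 / ($18,000.00 × 0.035)
t = 5

t = I/(P×r) = 5 years


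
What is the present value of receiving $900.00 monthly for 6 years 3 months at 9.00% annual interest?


Present value of an ordinary annuity: PV = PMT × (1 − (1 + r)^(−n)) / r
Monthly rate r = 0.09/12 = 0.0075, n = 75
PV = $900.00 × (1 − (1 + 0.09/12)^(−75)) / (0.09/12)
PV = $900.00 × 57.202668
PV = $51,482.40

PV = PMT × (1-(1+r)^(-n))/r = $51,482.40


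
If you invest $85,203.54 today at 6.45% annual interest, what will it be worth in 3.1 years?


Future value formula: FV = PV × (1 + r)^t
FV = $85,203.54 × (1 + 0.0645)^3.1
FV = $85,203.54 × 1.2138124
FV = $103,421.11

FV = PV × (1 + r)^t = $103,421.11


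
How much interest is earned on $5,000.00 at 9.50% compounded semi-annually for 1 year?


Compound interest earned = final amount − principal.
A = P(1 + r/n)^(nt) = $5,000.00 × (1 + 0.095/2)^(2 × 1) = $5,486.28
Interest = A − P = $5,486.28 − $5,000.00 = $486.28

Interest = A - P = $486.28


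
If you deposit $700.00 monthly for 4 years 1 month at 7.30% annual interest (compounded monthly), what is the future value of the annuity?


Future value of an ordinary annuity: FV = PMT × ((1 + r)^n − 1) / r
Monthly rate r = 0.073/12 ≈ 0.00608333, n = 49
FV = $700.00 × ((1 + 0.073/12)^49 − 1) / (0.073/12)
FV = $700.00 × 56.886247
FV = $39,820.37

FV = PMT × ((1+r)^n - 1)/r = $39,820.37


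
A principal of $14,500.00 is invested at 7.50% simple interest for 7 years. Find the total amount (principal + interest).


Total amount formula: A = P(1 + rt) = P + P·r·t
Interest: I = P × r × t = $14,500.00 × 0.075 × 7 = $7,612.50
A = P + I = $14,500.00 + $7,612.50 = $22,112.50

A = P + I = P(1 + rt) = $22,112.50


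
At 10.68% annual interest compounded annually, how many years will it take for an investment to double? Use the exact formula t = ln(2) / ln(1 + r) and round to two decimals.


Doubling condition: (1 + r)^t = 2
Take ln of both sides: t × ln(1 + r) = ln(2)
t = ln(2) / ln(1 + r)
t = 0.693147 / 0.101473
t = 6.83

t = ln(2) / ln(1 + r) = 6.83 years


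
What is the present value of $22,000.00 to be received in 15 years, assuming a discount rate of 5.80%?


Present value formula: PV = FV / (1 + r)^t
PV = $22,000.00 / (1 + 0.058)^15
PV = $22,000.00 / 2.329620
PV = $9,443.60

PV = FV / (1 + r)^t = $9,443.60


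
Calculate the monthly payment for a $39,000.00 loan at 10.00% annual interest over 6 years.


Loan payment formula: PMT = PV × r / (1 − (1 + r)^(−n))
Monthly rate r = 0.1/12 ≈ 0.00833333, n = 72 months
Denominator: 1 − (1 + 0.1/12)^(−72) = 0.449822
PMT = $39,000.00 × (0.1/12) / 0.449822
PMT = $722.51 per month

PMT = PV × r / (1-(1+r)^(-n)) = $722.51/month


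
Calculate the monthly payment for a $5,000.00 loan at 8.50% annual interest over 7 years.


Loan payment formula: PMT = PV × r / (1 − (1 + r)^(−n))
Monthly rate r = 0.085/12 ≈ 0.00708333, n = 84 months
Denominator: 1 − (1 + 0.085/12)^(−84) = 0.447279
PMT = $5,000.00 × (0.085/12) / 0.447279
PMT = $79.18 per month

PMT = PV × r / (1-(1+r)^(-n)) = $79.18/month


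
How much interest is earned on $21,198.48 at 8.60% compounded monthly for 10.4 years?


Compound interest earned = final amount − principal.
A = P(1 + r/n)^(nt) = $21,198.48 × (1 + 0.086/12)^(12 × 10.4) = $51,683.56
Interest = A − P = $51,683.56 − $21,198.48 = $30,485.08

Interest = A - P = $30,485.08


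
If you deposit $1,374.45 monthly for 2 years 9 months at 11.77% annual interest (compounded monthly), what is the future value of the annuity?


Future value of an ordinary annuity: FV = PMT × ((1 + r)^n − 1) / r
Monthly rate r = 0.1177/12 ≈ 0.00980833, n = 33
FV = $1,374.45 × ((1 + 0.1177/12)^33 − 1) / (0.1177/12)
FV = $1,374.45 × 38.744599
FV = $53,252.51

FV = PMT × ((1+r)^n - 1)/r = $53,252.51


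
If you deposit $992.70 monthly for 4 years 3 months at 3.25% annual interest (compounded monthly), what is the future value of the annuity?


Future value of an ordinary annuity: FV = PMT × ((1 + r)^n − 1) / r
Monthly rate r = 0.0325/12 ≈ 0.00270833, n = 51
FV = $992.70 × ((1 + 0.0325/12)^51 − 1) / (0.0325/12)
FV = $992.70 × 54.610971
FV = $54,212.31

FV = PMT × ((1+r)^n - 1)/r = $54,212.31


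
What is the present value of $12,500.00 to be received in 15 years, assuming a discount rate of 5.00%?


Present value formula: PV = FV / (1 + r)^t
PV = $12,500.00 / (1 + 0.05)^15
PV = $12,500.00 / 2.078928
PV = $6,012.71

PV = FV / (1 + r)^t = $6,012.71


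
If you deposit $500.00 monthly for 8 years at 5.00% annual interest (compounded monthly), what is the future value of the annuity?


Future value of an ordinary annuity: FV = PMT × ((1 + r)^n − 1) / r
Monthly rate r = 0.05/12 ≈ 0.00416667, n = 96
FV = $500.00 × ((1 + 0.05/12)^96 − 1) / (0.05/12)
FV = $500.00 × 117.740512
FV = $58,870.26

FV = PMT × ((1+r)^n - 1)/r = $58,870.26


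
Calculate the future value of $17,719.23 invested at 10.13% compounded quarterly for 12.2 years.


Compound interest formula: A = P(1 + r/n)^(nt)
A = $17,719.23 × (1 + 0.1013/4)^(4 × 12.2)
Growth factor: (1 + 0.1013/4)^48.8 = 3.388781
A = $17,719.23 × 3.388781
A = $60,046.59

A = P(1 + r/n)^(nt) = $60,046.59


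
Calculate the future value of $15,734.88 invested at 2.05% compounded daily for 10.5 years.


Compound interest formula: A = P(1 + r/n)^(nt)
A = $15,734.88 × (1 + 0.0205/365)^(365 × 10.5)
Growth factor: (1 + 0.0205/365)^3832.5 = 1.2401644
A = $15,734.88 × 1.2401644
A = $19,513.84

A = P(1 + r/n)^(nt) = $19,513.84


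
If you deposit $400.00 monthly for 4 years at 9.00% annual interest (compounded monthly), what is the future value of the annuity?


Future value of an ordinary annuity: FV = PMT × ((1 + r)^n − 1) / r
Monthly rate r = 0.09/12 = 0.0075, n = 48
FV = $400.00 × ((1 + 0.09/12)^48 − 1) / (0.09/12)
FV = $400.00 × 57.520711
FV = $23,008.28

FV = PMT × ((1+r)^n - 1)/r = $23,008.28


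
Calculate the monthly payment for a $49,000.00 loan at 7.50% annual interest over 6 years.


Loan payment formula: PMT = PV × r / (1 − (1 + r)^(−n))
Monthly rate r = 0.075/12 = 0.00625, n = 72 months
Denominator: 1 − (1 + 0.075/12)^(−72) = 0.361478
PMT = $49,000.00 × (0.075/12) / 0.361478
PMT = $847.22 per month

PMT = PV × r / (1-(1+r)^(-n)) = $847.22/month


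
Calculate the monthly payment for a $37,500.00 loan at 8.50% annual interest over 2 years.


Loan payment formula: PMT = PV × r / (1 − (1 + r)^(−n))
Monthly rate r = 0.085/12 ≈ 0.00708333, n = 24 months
Denominator: 1 − (1 + 0.085/12)^(−24) = 0.155829
PMT = $37,500.00 × (0.085/12) / 0.155829
PMT = $1,704.59 per month

PMT = PV × r / (1-(1+r)^(-n)) = $1,704.59/month


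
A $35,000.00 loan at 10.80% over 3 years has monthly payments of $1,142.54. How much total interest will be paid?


Total paid over the life of the loan = PMT × n.
Total paid = $1,142.54 × 36 = $41,131.44
Total interest = total paid − principal = $41,131.44 − $35,000.00 = $6,131.44

Total interest = (PMT × n) - PV = $6,131.44


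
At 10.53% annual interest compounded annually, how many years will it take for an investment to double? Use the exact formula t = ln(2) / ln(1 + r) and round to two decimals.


Doubling condition: (1 + r)^t = 2
Take ln of both sides: t × ln(1 + r) = ln(2)
t = ln(2) / ln(1 + r)
t = 0.693147 / 0.100117
t = 6.92

t = ln(2) / ln(1 + r) = 6.92 years


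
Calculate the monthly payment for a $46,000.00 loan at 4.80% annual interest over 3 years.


Loan payment formula: PMT = PV × r / (1 − (1 + r)^(−n))
Monthly rate r = 0.048/12 = 0.004, n = 36 months
Denominator: 1 − (1 + 0.048/12)^(−36) = 0.133864
PMT = $46,000.00 × (0.048/12) / 0.133864
PMT = $1,374.53 per month

PMT = PV × r / (1-(1+r)^(-n)) = $1,374.53/month


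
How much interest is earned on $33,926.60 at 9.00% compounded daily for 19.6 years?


Compound interest earned = final amount − principal.
A = P(1 + r/n)^(nt) = $33,926.60 × (1 + 0.09/365)^(365 × 19.6) = $197,943.56
Interest = A − P = $197,943.56 − $33,926.60 = $164,016.96

Interest = A - P = $164,016.96


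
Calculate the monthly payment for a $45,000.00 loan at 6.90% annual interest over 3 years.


Loan payment formula: PMT = PV × r / (1 − (1 + r)^(−n))
Monthly rate r = 0.069/12 = 0.00575, n = 36 months
Denominator: 1 − (1 + 0.069/12)^(−36) = 0.186498
PMT = $45,000.00 × (0.069/12) / 0.186498
PMT = $1,387.41 per month

PMT = PV × r / (1-(1+r)^(-n)) = $1,387.41/month


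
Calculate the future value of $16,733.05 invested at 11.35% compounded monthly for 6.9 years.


Compound interest formula: A = P(1 + r/n)^(nt)
A = $16,733.05 × (1 + 0.1135/12)^(12 × 6.9)
Growth factor: (1 + 0.1135/12)^82.8 = 2.1803154
A = $16,733.05 × 2.1803154
A = $36,483.33

A = P(1 + r/n)^(nt) = $36,483.33


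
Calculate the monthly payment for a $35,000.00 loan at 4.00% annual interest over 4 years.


Loan payment formula: PMT = PV × r / (1 − (1 + r)^(−n))
Monthly rate r = 0.04/12 ≈ 0.00333333, n = 48 months
Denominator: 1 − (1 + 0.04/12)^(−48) = 0.147629
PMT = $35,000.00 × (0.04/12) / 0.147629
PMT = $790.27 per month

PMT = PV × r / (1-(1+r)^(-n)) = $790.27/month


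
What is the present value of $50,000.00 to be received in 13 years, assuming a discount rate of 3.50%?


Present value formula: PV = FV / (1 + r)^t
PV = $50,000.00 / (1 + 0.035)^13
PV = $50,000.00 / 1.563956
PV = $31,970.21

PV = FV / (1 + r)^t = $31,970.21


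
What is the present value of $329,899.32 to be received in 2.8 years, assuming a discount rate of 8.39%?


Present value formula: PV = FV / (1 + r)^t
PV = $329,899.32 / (1 + 0.0839)^2.8
PV = $329,899.32 / 1.25305405
PV = $263,276.21

PV = FV / (1 + r)^t = $263,276.21


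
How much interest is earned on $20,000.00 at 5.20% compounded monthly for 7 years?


Compound interest earned = final amount − principal.
A = P(1 + r/n)^(nt) = $20,000.00 × (1 + 0.052/12)^(12 × 7) = $28,758.86
Interest = A − P = $28,758.86 − $20,000.00 = $8,758.86

Interest = A - P = $8,758.86


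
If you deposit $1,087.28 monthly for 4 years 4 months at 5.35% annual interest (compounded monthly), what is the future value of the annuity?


Future value of an ordinary annuity: FV = PMT × ((1 + r)^n − 1) / r
Monthly rate r = 0.0535/12 ≈ 0.00445833, n = 52
FV = $1,087.28 × ((1 + 0.0535/12)^52 − 1) / (0.0535/12)
FV = $1,087.28 × 58.376080
FV = $63,471.14

FV = PMT × ((1+r)^n - 1)/r = $63,471.14


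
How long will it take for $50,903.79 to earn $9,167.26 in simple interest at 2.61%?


Rearrange the simple interest formula for t:
I = P × r × t  ⇒  t = I / (P × r)
t = $9,167.26 / ($50,903.79 × 0.0261)
t = 6.9

t = I/(P×r) = 6.9 years


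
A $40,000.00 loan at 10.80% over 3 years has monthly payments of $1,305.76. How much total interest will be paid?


Total paid over the life of the loan = PMT × n.
Total paid = $1,305.76 × 36 = $47,007.36
Total interest = total paid − principal = $47,007.36 − $40,000.00 = $7,007.36

Total interest = (PMT × n) - PV = $7,007.36


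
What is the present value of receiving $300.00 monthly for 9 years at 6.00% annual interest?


Present value of an ordinary annuity: PV = PMT × (1 − (1 + r)^(−n)) / r
Monthly rate r = 0.06/12 = 0.005, n = 108
PV = $300.00 × (1 − (1 + 0.06/12)^(−108)) / (0.06/12)
PV = $300.00 × 83.293424
PV = $24,988.03

PV = PMT × (1-(1+r)^(-n))/r = $24,988.03


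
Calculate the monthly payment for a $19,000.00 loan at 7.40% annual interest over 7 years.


Loan payment formula: PMT = PV × r / (1 − (1 + r)^(−n))
Monthly rate r = 0.074/12 ≈ 0.00616667, n = 84 months
Denominator: 1 − (1 + 0.074/12)^(−84) = 0.403341
PMT = $19,000.00 × (0.074/12) / 0.403341
PMT = $290.49 per month

PMT = PV × r / (1-(1+r)^(-n)) = $290.49/month


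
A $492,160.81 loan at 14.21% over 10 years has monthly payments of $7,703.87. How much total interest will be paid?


Total paid over the life of the loan = PMT × n.
Total paid = $7,703.87 × 120 = $924,464.40
Total interest = total paid − principal = $924,464.40 − $492,160.81 = $432,303.59

Total interest = (PMT × n) - PV = $432,303.59


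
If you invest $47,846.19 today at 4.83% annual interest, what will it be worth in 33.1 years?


Future value formula: FV = PV × (1 + r)^t
FV = $47,846.19 × (1 + 0.0483)^33.1
FV = $47,846.19 × 4.7651096
FV = $227,992.34

FV = PV × (1 + r)^t = $227,992.34


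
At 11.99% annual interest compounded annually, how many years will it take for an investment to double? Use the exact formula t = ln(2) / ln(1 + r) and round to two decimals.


Doubling condition: (1 + r)^t = 2
Take ln of both sides: t × ln(1 + r) = ln(2)
t = ln(2) / ln(1 + r)
t = 0.693147 / 0.113239
t = 6.12

t = ln(2) / ln(1 + r) = 6.12 years


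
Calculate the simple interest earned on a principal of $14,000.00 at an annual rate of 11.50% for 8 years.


Simple interest formula: I = P × r × t
I = $14,000.00 × 0.115 × 8
I = $12,880.00

I = P × r × t = $12,880.00


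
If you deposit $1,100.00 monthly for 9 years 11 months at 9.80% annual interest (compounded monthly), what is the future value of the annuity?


Future value of an ordinary annuity: FV = PMT × ((1 + r)^n − 1) / r
Monthly rate r = 0.098/12 ≈ 0.00816667, n = 119
FV = $1,100.00 × ((1 + 0.098/12)^119 − 1) / (0.098/12)
FV = $1,100.00 × 199.882655
FV = $219,870.92

FV = PMT × ((1+r)^n - 1)/r = $219,870.92


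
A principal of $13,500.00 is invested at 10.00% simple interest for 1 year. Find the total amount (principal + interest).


Total amount formula: A = P(1 + rt) = P + P·r·t
Interest: I = P × r × t = $13,500.00 × 0.1 × 1 = $1,350.00
A = P + I = $13,500.00 + $1,350.00 = $14,850.00

A = P + I = P(1 + rt) = $14,850.00


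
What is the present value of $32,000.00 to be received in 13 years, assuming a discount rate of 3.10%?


Present value formula: PV = FV / (1 + r)^t
PV = $32,000.00 / (1 + 0.031)^13
PV = $32,000.00 / 1.487177
PV = $21,517.28

PV = FV / (1 + r)^t = $21,517.28


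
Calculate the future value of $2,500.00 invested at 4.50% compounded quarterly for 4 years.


Compound interest formula: A = P(1 + r/n)^(nt)
A = $2,500.00 × (1 + 0.045/4)^(4 × 4)
Growth factor: (1 + 0.045/4)^16 = 1.196015
A = $2,500.00 × 1.196015
A = $2,990.04

A = P(1 + r/n)^(nt) = $2,990.04


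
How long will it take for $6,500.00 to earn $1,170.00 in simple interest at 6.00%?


Rearrange the simple interest formula for t:
I = P × r × t  ⇒  t = I / (P × r)
t = $1,170.00 / ($6,500.00 × 0.06)
t = 3

t = I/(P×r) = 3 years


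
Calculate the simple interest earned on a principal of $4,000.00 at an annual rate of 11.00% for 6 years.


Simple interest formula: I = P × r × t
I = $4,000.00 × 0.11 × 6
I = $2,640.00

I = P × r × t = $2,640.00


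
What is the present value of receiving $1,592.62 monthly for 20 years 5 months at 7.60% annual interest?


Present value of an ordinary annuity: PV = PMT × (1 − (1 + r)^(−n)) / r
Monthly rate r = 0.076/12 ≈ 0.00633333, n = 245
PV = $1,592.62 × (1 − (1 + 0.076/12)^(−245)) / (0.076/12)
PV = $1,592.62 × 124.273602
PV = $197,920.62

PV = PMT × (1-(1+r)^(-n))/r = $197,920.62


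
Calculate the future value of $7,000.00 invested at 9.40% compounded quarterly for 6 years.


Compound interest formula: A = P(1 + r/n)^(nt)
A = $7,000.00 × (1 + 0.094/4)^(4 × 6)
Growth factor: (1 + 0.094/4)^24 = 1.7462577
A = $7,000.00 × 1.7462577
A = $12,223.80

A = P(1 + r/n)^(nt) = $12,223.80


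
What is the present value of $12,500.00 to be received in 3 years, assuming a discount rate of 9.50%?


Present value formula: PV = FV / (1 + r)^t
PV = $12,500.00 / (1 + 0.095)^3
PV = $12,500.00 / 1.3129324
PV = $9,520.67

PV = FV / (1 + r)^t = $9,520.67


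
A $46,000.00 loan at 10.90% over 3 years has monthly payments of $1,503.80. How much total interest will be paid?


Total paid over the life of the loan = PMT × n.
Total paid = $1,503.80 × 36 = $54,136.80
Total interest = total paid − principal = $54,136.80 − $46,000.00 = $8,136.80

Total interest = (PMT × n) - PV = $8,136.80


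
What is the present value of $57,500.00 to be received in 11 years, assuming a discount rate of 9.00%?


Present value formula: PV = FV / (1 + r)^t
PV = $57,500.00 / (1 + 0.09)^11
PV = $57,500.00 / 2.580426
PV = $22,283.14

PV = FV / (1 + r)^t = $22,283.14


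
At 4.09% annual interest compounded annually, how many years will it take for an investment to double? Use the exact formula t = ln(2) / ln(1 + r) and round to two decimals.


Doubling condition: (1 + r)^t = 2
Take ln of both sides: t × ln(1 + r) = ln(2)
t = ln(2) / ln(1 + r)
t = 0.693147 / 0.040086
t = 17.29

t = ln(2) / ln(1 + r) = 17.29 years


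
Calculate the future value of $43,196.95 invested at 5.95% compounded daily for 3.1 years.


Compound interest formula: A = P(1 + r/n)^(nt)
A = $43,196.95 × (1 + 0.0595/365)^(365 × 3.1)
Growth factor: (1 + 0.0595/365)^1131.5 = 1.2025388
A = $43,196.95 × 1.2025388
A = $51,946.01

A = P(1 + r/n)^(nt) = $51,946.01


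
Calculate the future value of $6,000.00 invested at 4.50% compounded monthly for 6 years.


Compound interest formula: A = P(1 + r/n)^(nt)
A = $6,000.00 × (1 + 0.045/12)^(12 × 6)
Growth factor: (1 + 0.045/12)^72 = 1.309303
A = $6,000.00 × 1.309303
A = $7,855.82

A = P(1 + r/n)^(nt) = $7,855.82


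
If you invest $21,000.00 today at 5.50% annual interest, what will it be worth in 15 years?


Future value formula: FV = PV × (1 + r)^t
FV = $21,000.00 × (1 + 0.055)^15
FV = $21,000.00 × 2.2324765
FV = $46,882.01

FV = PV × (1 + r)^t = $46,882.01


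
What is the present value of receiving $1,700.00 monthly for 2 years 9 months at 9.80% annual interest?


Present value of an ordinary annuity: PV = PMT × (1 − (1 + r)^(−n)) / r
Monthly rate r = 0.098/12 ≈ 0.00816667, n = 33
PV = $1,700.00 × (1 − (1 + 0.098/12)^(−33)) / (0.098/12)
PV = $1,700.00 × 28.824774
PV = $49,002.12

PV = PMT × (1-(1+r)^(-n))/r = $49,002.12


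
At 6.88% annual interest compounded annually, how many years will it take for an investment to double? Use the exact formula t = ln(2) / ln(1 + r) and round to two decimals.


Doubling condition: (1 + r)^t = 2
Take ln of both sides: t × ln(1 + r) = ln(2)
t = ln(2) / ln(1 + r)
t = 0.693147 / 0.066537
t = 10.42

t = ln(2) / ln(1 + r) = 10.42 years


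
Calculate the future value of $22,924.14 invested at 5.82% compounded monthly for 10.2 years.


Compound interest formula: A = P(1 + r/n)^(nt)
A = $22,924.14 × (1 + 0.0582/12)^(12 × 10.2)
Growth factor: (1 + 0.0582/12)^122.4 = 1.8079707
A = $22,924.14 × 1.8079707
A = $41,446.17

A = P(1 + r/n)^(nt) = $41,446.17


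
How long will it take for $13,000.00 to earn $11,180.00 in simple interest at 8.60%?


Rearrange the simple interest formula for t:
I = P × r × t  ⇒  t = I / (P × r)
t = $11,180.00 / ($13,000.00 × 0.086)
t = 10

t = I/(P×r) = 10 years


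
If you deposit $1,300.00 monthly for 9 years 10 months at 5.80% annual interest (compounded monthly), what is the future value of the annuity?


Future value of an ordinary annuity: FV = PMT × ((1 + r)^n − 1) / r
Monthly rate r = 0.058/12 ≈ 0.00483333, n = 118
FV = $1,300.00 × ((1 + 0.058/12)^118 − 1) / (0.058/12)
FV = $1,300.00 × 158.5713193
FV = $206,142.72

FV = PMT × ((1+r)^n - 1)/r = $206,142.72


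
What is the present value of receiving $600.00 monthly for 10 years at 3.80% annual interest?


Present value of an ordinary annuity: PV = PMT × (1 − (1 + r)^(−n)) / r
Monthly rate r = 0.038/12 ≈ 0.00316667, n = 120
PV = $600.00 × (1 − (1 + 0.038/12)^(−120)) / (0.038/12)
PV = $600.00 × 99.703540
PV = $59,822.12

PV = PMT × (1-(1+r)^(-n))/r = $59,822.12


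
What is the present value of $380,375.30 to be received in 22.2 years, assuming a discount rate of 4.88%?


Present value formula: PV = FV / (1 + r)^t
PV = $380,375.30 / (1 + 0.0488)^22.2
PV = $380,375.30 / 2.87990039
PV = $132,079.33

PV = FV / (1 + r)^t = $132,079.33


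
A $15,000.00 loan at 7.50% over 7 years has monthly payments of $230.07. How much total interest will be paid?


Total paid over the life of the loan = PMT × n.
Total paid = $230.07 × 84 = $19,325.88
Total interest = total paid − principal = $19,325.88 − $15,000.00 = $4,325.88

Total interest = (PMT × n) - PV = $4,325.88


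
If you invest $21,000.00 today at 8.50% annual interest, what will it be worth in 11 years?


Future value formula: FV = PV × (1 + r)^t
FV = $21,000.00 × (1 + 0.085)^11
FV = $21,000.00 × 2.453167
FV = $51,516.51

FV = PV × (1 + r)^t = $51,516.51


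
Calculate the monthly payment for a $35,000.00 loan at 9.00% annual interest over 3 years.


Loan payment formula: PMT = PV × r / (1 − (1 + r)^(−n))
Monthly rate r = 0.09/12 = 0.0075, n = 36 months
Denominator: 1 − (1 + 0.09/12)^(−36) = 0.235851
PMT = $35,000.00 × (0.09/12) / 0.235851
PMT = $1,112.99 per month

PMT = PV × r / (1-(1+r)^(-n)) = $1,112.99/month


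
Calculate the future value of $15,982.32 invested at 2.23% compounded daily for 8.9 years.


Compound interest formula: A = P(1 + r/n)^(nt)
A = $15,982.32 × (1 + 0.0223/365)^(365 × 8.9)
Growth factor: (1 + 0.0223/365)^3248.5 = 1.219528
A = $15,982.32 × 1.219528
A = $19,490.89

A = P(1 + r/n)^(nt) = $19,490.89


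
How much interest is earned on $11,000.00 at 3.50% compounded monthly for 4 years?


Compound interest earned = final amount − principal.
A = P(1 + r/n)^(nt) = $11,000.00 × (1 + 0.035/12)^(12 × 4) = $12,650.43
Interest = A − P = $12,650.43 − $11,000.00 = $1,650.43

Interest = A - P = $1,650.43


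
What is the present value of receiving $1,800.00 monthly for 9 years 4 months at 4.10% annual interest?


Present value of an ordinary annuity: PV = PMT × (1 − (1 + r)^(−n)) / r
Monthly rate r = 0.041/12 ≈ 0.00341667, n = 112
PV = $1,800.00 × (1 − (1 + 0.041/12)^(−112)) / (0.041/12)
PV = $1,800.00 × 92.931159
PV = $167,276.09

PV = PMT × (1-(1+r)^(-n))/r = $167,276.09


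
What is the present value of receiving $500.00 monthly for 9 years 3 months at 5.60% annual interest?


Present value of an ordinary annuity: PV = PMT × (1 − (1 + r)^(−n)) / r
Monthly rate r = 0.056/12 ≈ 0.00466667, n = 111
PV = $500.00 × (1 − (1 + 0.056/12)^(−111)) / (0.056/12)
PV = $500.00 × 86.479501
PV = $43,239.75

PV = PMT × (1-(1+r)^(-n))/r = $43,239.75


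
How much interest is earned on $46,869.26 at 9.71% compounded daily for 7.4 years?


Compound interest earned = final amount − principal.
A = P(1 + r/n)^(nt) = $46,869.26 × (1 + 0.0971/365)^(365 × 7.4) = $96,140.10
Interest = A − P = $96,140.10 − $46,869.26 = $49,270.84

Interest = A - P = $49,270.84


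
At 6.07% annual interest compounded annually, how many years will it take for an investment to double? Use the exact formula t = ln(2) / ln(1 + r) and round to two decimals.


Doubling condition: (1 + r)^t = 2
Take ln of both sides: t × ln(1 + r) = ln(2)
t = ln(2) / ln(1 + r)
t = 0.693147 / 0.058929
t = 11.76

t = ln(2) / ln(1 + r) = 11.76 years


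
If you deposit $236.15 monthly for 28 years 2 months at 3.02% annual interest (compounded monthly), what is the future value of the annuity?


Future value of an ordinary annuity: FV = PMT × ((1 + r)^n − 1) / r
Monthly rate r = 0.0302/12 ≈ 0.00251667, n = 338
FV = $236.15 × ((1 + 0.0302/12)^338 − 1) / (0.0302/12)
FV = $236.15 × 531.905456
FV = $125,609.47

FV = PMT × ((1+r)^n - 1)/r = $125,609.47


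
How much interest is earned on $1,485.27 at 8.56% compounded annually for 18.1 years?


Compound interest earned = final amount − principal.
A = P(1 + r/n)^(nt) = $1,485.27 × (1 + 0.0856/1)^(1 × 18.1) = $6,567.94
Interest = A − P = $6,567.94 − $1,485.27 = $5,082.67

Interest = A - P = $5,082.67


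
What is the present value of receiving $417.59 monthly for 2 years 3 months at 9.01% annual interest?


Present value of an ordinary annuity: PV = PMT × (1 − (1 + r)^(−n)) / r
Monthly rate r = 0.0901/12 ≈ 0.00750833, n = 27
PV = $417.59 × (1 − (1 + 0.0901/12)^(−27)) / (0.0901/12)
PV = $417.59 × 24.356764
PV = $10,171.14

PV = PMT × (1-(1+r)^(-n))/r = $10,171.14


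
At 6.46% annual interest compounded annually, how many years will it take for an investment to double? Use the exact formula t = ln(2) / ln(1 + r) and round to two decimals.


Doubling condition: (1 + r)^t = 2
Take ln of both sides: t × ln(1 + r) = ln(2)
t = ln(2) / ln(1 + r)
t = 0.693147 / 0.062599
t = 11.07

t = ln(2) / ln(1 + r) = 11.07 years


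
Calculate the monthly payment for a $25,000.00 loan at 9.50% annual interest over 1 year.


Loan payment formula: PMT = PV × r / (1 − (1 + r)^(−n))
Monthly rate r = 0.095/12 ≈ 0.00791667, n = 12 months
Denominator: 1 − (1 + 0.095/12)^(−12) = 0.0902868
PMT = $25,000.00 × (0.095/12) / 0.0902868
PMT = $2,192.09 per month

PMT = PV × r / (1-(1+r)^(-n)) = $2,192.09/month


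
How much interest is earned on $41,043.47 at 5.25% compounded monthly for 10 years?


Compound interest earned = final amount − principal.
A = P(1 + r/n)^(nt) = $41,043.47 × (1 + 0.0525/12)^(12 × 10) = $69,302.89
Interest = A − P = $69,302.89 − $41,043.47 = $28,259.42

Interest = A - P = $28,259.42


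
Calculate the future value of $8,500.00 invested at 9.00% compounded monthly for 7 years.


Compound interest formula: A = P(1 + r/n)^(nt)
A = $8,500.00 × (1 + 0.09/12)^(12 × 7)
Growth factor: (1 + 0.09/12)^84 = 1.873202
A = $8,500.00 × 1.873202
A = $15,922.22

A = P(1 + r/n)^(nt) = $15,922.22


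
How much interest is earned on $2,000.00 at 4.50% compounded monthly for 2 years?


Compound interest earned = final amount − principal.
A = P(1 + r/n)^(nt) = $2,000.00 × (1 + 0.045/12)^(12 × 2) = $2,187.98
Interest = A − P = $2,187.98 − $2,000.00 = $187.98

Interest = A - P = $187.98


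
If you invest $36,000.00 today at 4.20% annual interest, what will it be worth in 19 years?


Future value formula: FV = PV × (1 + r)^t
FV = $36,000.00 × (1 + 0.042)^19
FV = $36,000.00 × 2.1851772
FV = $78,666.38

FV = PV × (1 + r)^t = $78,666.38


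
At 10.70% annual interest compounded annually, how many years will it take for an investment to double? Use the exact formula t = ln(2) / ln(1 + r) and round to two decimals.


Doubling condition: (1 + r)^t = 2
Take ln of both sides: t × ln(1 + r) = ln(2)
t = ln(2) / ln(1 + r)
t = 0.693147 / 0.101654
t = 6.82

t = ln(2) / ln(1 + r) = 6.82 years


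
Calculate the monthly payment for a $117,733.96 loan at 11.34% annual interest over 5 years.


Loan payment formula: PMT = PV × r / (1 − (1 + r)^(−n))
Monthly rate r = 0.1134/12 = 0.00945, n = 60 months
Denominator: 1 − (1 + 0.1134/12)^(−60) = 0.431263
PMT = $117,733.96 × (0.1134/12) / 0.431263
PMT = $2,579.83 per month

PMT = PV × r / (1-(1+r)^(-n)) = $2,579.83/month


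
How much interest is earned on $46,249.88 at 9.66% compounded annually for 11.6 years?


Compound interest earned = final amount − principal.
A = P(1 + r/n)^(nt) = $46,249.88 × (1 + 0.0966/1)^(1 × 11.6) = $134,793.89
Interest = A − P = $134,793.89 − $46,249.88 = $88,544.01

Interest = A - P = $88,544.01


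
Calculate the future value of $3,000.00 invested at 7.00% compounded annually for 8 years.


Compound interest formula: A = P(1 + r/n)^(nt)
A = $3,000.00 × (1 + 0.07/1)^(1 × 8)
Growth factor: (1 + 0.07/1)^8 = 1.718186
A = $3,000.00 × 1.718186
A = $5,154.56

A = P(1 + r/n)^(nt) = $5,154.56


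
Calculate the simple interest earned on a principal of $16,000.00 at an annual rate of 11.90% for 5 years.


Simple interest formula: I = P × r × t
I = $16,000.00 × 0.119 × 5
I = $9,520.00

I = P × r × t = $9,520.00


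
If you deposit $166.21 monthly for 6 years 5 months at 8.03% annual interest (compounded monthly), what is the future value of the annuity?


Future value of an ordinary annuity: FV = PMT × ((1 + r)^n − 1) / r
Monthly rate r = 0.0803/12 ≈ 0.00669167, n = 77
FV = $166.21 × ((1 + 0.0803/12)^77 − 1) / (0.0803/12)
FV = $166.21 × 100.303882
FV = $16,671.51

FV = PMT × ((1+r)^n - 1)/r = $16,671.51


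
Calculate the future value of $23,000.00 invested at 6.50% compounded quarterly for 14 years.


Compound interest formula: A = P(1 + r/n)^(nt)
A = $23,000.00 × (1 + 0.065/4)^(4 × 14)
Growth factor: (1 + 0.065/4)^56 = 2.466217
A = $23,000.00 × 2.466217
A = $56,722.99

A = P(1 + r/n)^(nt) = $56,722.99


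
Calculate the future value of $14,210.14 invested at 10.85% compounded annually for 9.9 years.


Compound interest formula: A = P(1 + r/n)^(nt)
A = $14,210.14 × (1 + 0.1085/1)^(1 × 9.9)
Growth factor: (1 + 0.1085/1)^9.9 = 2.772576
A = $14,210.14 × 2.772576
A = $39,398.69

A = P(1 + r/n)^(nt) = $39,398.69


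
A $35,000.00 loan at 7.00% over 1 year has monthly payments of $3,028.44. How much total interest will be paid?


Total paid over the life of the loan = PMT × n.
Total paid = $3,028.44 × 12 = $36,341.28
Total interest = total paid − principal = $36,341.28 − $35,000.00 = $1,341.28

Total interest = (PMT × n) - PV = $1,341.28


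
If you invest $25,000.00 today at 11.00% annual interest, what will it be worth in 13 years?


Future value formula: FV = PV × (1 + r)^t
FV = $25,000.00 × (1 + 0.11)^13
FV = $25,000.00 × 3.883280
FV = $97,082.00

FV = PV × (1 + r)^t = $97,082.00


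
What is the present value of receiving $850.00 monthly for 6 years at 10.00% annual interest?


Present value of an ordinary annuity: PV = PMT × (1 − (1 + r)^(−n)) / r
Monthly rate r = 0.1/12 ≈ 0.00833333, n = 72
PV = $850.00 × (1 − (1 + 0.1/12)^(−72)) / (0.1/12)
PV = $850.00 × 53.978665
PV = $45,881.87

PV = PMT × (1-(1+r)^(-n))/r = $45,881.87


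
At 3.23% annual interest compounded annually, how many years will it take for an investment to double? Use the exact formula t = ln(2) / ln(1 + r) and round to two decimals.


Doubling condition: (1 + r)^t = 2
Take ln of both sides: t × ln(1 + r) = ln(2)
t = ln(2) / ln(1 + r)
t = 0.693147 / 0.031789
t = 21.80

t = ln(2) / ln(1 + r) = 21.80 years


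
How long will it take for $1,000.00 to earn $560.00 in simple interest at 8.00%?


Rearrange the simple interest formula for t:
I = P × r × t  ⇒  t = I / (P × r)
t = $560.00 / ($1,000.00 × 0.08)
t = 7

t = I/(P×r) = 7 years


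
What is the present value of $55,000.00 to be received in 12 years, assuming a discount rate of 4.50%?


Present value formula: PV = FV / (1 + r)^t
PV = $55,000.00 / (1 + 0.045)^12
PV = $55,000.00 / 1.6958814
PV = $32,431.51

PV = FV / (1 + r)^t = $32,431.51


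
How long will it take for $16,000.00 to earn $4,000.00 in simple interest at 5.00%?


Rearrange the simple interest formula for t:
I = P × r × t  ⇒  t = I / (P × r)
t = $4,000.00 / ($16,000.00 × 0.05)
t = 5

t = I/(P×r) = 5 years


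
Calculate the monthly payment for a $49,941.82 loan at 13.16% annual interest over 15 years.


Loan payment formula: PMT = PV × r / (1 − (1 + r)^(−n))
Monthly rate r = 0.1316/12 ≈ 0.01096667, n = 180 months
Denominator: 1 − (1 + 0.1316/12)^(−180) = 0.859599
PMT = $49,941.82 × (0.1316/12) / 0.859599
PMT = $637.15 per month

PMT = PV × r / (1-(1+r)^(-n)) = $637.15/month


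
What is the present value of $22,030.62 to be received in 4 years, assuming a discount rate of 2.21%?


Present value formula: PV = FV / (1 + r)^t
PV = $22,030.62 / (1 + 0.0221)^4
PV = $22,030.62 / 1.091374
PV = $20,186.13

PV = FV / (1 + r)^t = $20,186.13
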